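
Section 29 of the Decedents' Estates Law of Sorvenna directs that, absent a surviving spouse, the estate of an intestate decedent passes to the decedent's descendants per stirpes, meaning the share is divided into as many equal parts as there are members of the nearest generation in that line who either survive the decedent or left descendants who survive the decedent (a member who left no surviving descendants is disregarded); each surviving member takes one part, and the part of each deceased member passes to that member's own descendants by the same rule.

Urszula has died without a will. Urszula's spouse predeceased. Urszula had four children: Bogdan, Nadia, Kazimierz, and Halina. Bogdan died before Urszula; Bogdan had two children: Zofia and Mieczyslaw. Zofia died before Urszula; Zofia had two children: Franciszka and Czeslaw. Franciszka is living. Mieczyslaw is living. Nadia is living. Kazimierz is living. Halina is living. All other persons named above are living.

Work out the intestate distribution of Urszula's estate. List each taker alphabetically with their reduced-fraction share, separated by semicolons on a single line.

Czeslaw 1/16; Franciszka 1/16; Halina 1/4; Kazimierz 1/4; Mieczyslaw 1/8; Nadia 1/4

There is no surviving spouse, so the entire estate passes to Urszula's descendants per stirpes.
The estate is divided into 4 equal shares of 1/4 among Bogdan, Nadia, Kazimierz, Halina.
Bogdan predeceased; the 1/4 allotted to Bogdan's branch passes to Bogdan's issue by representation.
The 1/4 is divided into 2 equal shares of 1/8 among Zofia, Mieczyslaw.
Zofia predeceased; the 1/8 allotted to Zofia's branch passes to Zofia's issue by representation.
The 1/8 is divided into 2 equal shares of 1/16 among Franciszka, Czeslaw.
Franciszka is living and takes 1/16.
Czeslaw is living and takes 1/16.
Mieczyslaw is living and takes 1/8.
Nadia is living and takes 1/4.
Kazimierz is living and takes 1/4.
Halina is living and takes 1/4.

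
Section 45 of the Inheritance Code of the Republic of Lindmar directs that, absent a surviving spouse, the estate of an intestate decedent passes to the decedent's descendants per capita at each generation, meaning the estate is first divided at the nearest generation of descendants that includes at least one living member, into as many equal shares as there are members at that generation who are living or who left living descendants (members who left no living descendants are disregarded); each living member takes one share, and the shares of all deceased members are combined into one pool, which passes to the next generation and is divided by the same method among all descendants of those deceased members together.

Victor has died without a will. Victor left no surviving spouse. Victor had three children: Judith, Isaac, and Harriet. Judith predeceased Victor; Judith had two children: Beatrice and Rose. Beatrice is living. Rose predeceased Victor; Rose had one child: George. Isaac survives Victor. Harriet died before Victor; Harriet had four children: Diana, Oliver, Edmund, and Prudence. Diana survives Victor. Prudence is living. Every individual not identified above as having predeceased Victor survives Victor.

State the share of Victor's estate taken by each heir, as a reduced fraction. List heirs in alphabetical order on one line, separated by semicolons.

Beatrice 1/9; Diana 1/9; Edmund 1/9; George 1/9; Isaac 1/3; Oliver 1/9; Prudence 1/9

There is no surviving spouse, so the entire estate passes to Victor's descendants per capita at each generation.
At generation 1 (Judith, Isaac, Harriet) there are 3 shares of (1)/3 = 1/3 each.
Living: Isaac — each takes 1/3.
Deceased: Judith and Harriet. Their combined 2/3 is pooled and carried to generation 2.
At generation 2 (Beatrice, Rose, Diana, Oliver, Edmund, Prudence) there are 6 shares of (2/3)/6 = 1/9 each.
Living: Beatrice, Diana, Oliver, Edmund, and Prudence — each takes 1/9.
Deceased: Rose. That 1/9 share is carried to generation 3.
At generation 3 (George) there are 1 shares of (1/9)/1 = 1/9 each.
Living: George — each takes 1/9.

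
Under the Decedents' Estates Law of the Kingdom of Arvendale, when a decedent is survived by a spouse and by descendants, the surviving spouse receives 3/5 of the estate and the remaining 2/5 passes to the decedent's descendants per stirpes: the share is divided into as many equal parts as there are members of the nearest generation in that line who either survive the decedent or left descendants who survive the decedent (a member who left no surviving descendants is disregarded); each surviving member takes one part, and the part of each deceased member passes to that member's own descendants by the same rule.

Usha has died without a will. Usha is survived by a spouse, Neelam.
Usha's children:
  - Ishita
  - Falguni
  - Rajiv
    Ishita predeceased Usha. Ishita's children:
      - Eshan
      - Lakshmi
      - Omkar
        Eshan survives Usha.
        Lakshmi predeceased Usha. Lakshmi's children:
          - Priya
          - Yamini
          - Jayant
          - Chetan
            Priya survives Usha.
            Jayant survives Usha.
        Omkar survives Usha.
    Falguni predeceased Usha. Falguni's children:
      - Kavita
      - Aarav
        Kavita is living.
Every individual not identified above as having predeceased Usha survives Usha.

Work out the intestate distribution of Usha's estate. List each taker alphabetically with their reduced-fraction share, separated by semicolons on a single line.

Aarav 1/15; Chetan 1/90; Eshan 2/45; Jayant 1/90; Kavita 1/15; Neelam 3/5; Omkar 2/45; Priya 1/90; Rajiv 2/15; Yamini 1/90

Neelam, as surviving spouse, takes 3/5.
The remaining 2/5 passes to Usha's descendants per stirpes.
The 2/5 is divided into 3 equal shares of 2/15 among Ishita, Falguni, Rajiv.
Ishita predeceased; the 2/15 allotted to Ishita's branch passes to Ishita's issue by representation.
The 2/15 is divided into 3 equal shares of 2/45 among Eshan, Lakshmi, Omkar.
Eshan is living and takes 2/45.
Lakshmi predeceased; the 2/45 allotted to Lakshmi's branch passes to Lakshmi's issue by representation.
The 2/45 is divided into 4 equal shares of 1/90 among Priya, Yamini, Jayant, Chetan.
Priya is living and takes 1/90.
Yamini is living and takes 1/90.
Jayant is living and takes 1/90.
Chetan is living and takes 1/90.
Omkar is living and takes 2/45.
Falguni predeceased; the 2/15 allotted to Falguni's branch passes to Falguni's issue by representation.
The 2/15 is divided into 2 equal shares of 1/15 among Kavita, Aarav.
Kavita is living and takes 1/15.
Aarav is living and takes 1/15.
Rajiv is living and takes 2/15.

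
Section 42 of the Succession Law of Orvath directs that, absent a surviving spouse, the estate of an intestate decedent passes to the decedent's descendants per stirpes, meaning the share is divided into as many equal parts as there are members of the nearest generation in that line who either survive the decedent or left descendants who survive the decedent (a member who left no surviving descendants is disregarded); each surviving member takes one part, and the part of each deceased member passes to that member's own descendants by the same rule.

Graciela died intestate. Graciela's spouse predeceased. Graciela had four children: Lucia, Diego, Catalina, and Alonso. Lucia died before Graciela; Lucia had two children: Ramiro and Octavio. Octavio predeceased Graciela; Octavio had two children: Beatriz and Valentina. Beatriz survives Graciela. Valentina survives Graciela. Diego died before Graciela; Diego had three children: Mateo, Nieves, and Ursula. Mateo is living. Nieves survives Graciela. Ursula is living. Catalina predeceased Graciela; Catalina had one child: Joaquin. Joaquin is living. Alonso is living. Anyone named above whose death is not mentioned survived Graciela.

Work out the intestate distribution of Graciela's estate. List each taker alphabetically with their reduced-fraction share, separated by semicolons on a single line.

Alonso 1/4; Beatriz 1/16; Joaquin 1/4; Mateo 1/12; Nieves 1/12; Ramiro 1/8; Ursula 1/12; Valentina 1/16

There is no surviving spouse, so the entire estate passes to Graciela's descendants per stirpes.
The estate is divided into 4 equal shares of 1/4 among Lucia, Diego, Catalina, Alonso.
Lucia predeceased; the 1/4 allotted to Lucia's branch passes to Lucia's issue by representation.
The 1/4 is divided into 2 equal shares of 1/8 among Ramiro, Octavio.
Ramiro is living and takes 1/8.
Octavio predeceased; the 1/8 allotted to Octavio's branch passes to Octavio's issue by representation.
The 1/8 is divided into 2 equal shares of 1/16 among Beatriz, Valentina.
Beatriz is living and takes 1/16.
Valentina is living and takes 1/16.
Diego predeceased; the 1/4 allotted to Diego's branch passes to Diego's issue by representation.
The 1/4 is divided into 3 equal shares of 1/12 among Mateo, Nieves, Ursula.
Mateo is living and takes 1/12.
Nieves is living and takes 1/12.
Ursula is living and takes 1/12.
Catalina predeceased; the 1/4 allotted to Catalina's branch passes to Catalina's issue by representation.
Joaquin is the sole taker at this level and receives the full 1/4.
Alonso is living and takes 1/4.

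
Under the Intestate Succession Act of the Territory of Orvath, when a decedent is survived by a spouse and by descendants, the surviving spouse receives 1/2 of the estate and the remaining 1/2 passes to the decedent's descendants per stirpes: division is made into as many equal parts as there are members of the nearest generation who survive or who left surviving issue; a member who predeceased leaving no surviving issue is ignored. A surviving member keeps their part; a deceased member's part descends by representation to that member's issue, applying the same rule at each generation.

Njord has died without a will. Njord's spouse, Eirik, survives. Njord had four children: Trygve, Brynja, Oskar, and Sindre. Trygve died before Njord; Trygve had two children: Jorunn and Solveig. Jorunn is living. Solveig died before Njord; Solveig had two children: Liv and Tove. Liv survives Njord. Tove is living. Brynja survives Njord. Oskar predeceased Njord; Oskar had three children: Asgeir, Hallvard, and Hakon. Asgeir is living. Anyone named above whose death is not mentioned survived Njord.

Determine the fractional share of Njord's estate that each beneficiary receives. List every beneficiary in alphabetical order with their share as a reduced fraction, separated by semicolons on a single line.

Eirik, as surviving spouse, takes 1/2.
The remaining 1/2 passes to Njord's descendants per stirpes.
The 1/2 is divided into 4 equal shares of 1/8 among Trygve, Brynja, Oskar, Sindre.
Trygve predeceased; the 1/8 allotted to Trygve's branch passes to Trygve's issue by representation.
The 1/8 is divided into 2 equal shares of 1/16 among Jorunn, Solveig.
Jorunn is living and takes 1/16.
Solveig predeceased; the 1/16 allotted to Solveig's branch passes to Solveig's issue by representation.
The 1/16 is divided into 2 equal shares of 1/32 among Liv, Tove.
Liv is living and takes 1/32.
Tove is living and takes 1/32.
Brynja is living and takes 1/8.
Oskar predeceased; the 1/8 allotted to Oskar's branch passes to Oskar's issue by representation.
The 1/8 is divided into 3 equal shares of 1/24 among Asgeir, Hallvard, Hakon.
Asgeir is living and takes 1/24.
Hallvard is living and takes 1/24.
Hakon is living and takes 1/24.
Sindre is living and takes 1/8.

Asgeir 1/24; Brynja 1/8; Eirik 1/2; Hakon 1/24; Hallvard 1/24; Jorunn 1/16; Liv 1/32; Sindre 1/8; Tove 1/32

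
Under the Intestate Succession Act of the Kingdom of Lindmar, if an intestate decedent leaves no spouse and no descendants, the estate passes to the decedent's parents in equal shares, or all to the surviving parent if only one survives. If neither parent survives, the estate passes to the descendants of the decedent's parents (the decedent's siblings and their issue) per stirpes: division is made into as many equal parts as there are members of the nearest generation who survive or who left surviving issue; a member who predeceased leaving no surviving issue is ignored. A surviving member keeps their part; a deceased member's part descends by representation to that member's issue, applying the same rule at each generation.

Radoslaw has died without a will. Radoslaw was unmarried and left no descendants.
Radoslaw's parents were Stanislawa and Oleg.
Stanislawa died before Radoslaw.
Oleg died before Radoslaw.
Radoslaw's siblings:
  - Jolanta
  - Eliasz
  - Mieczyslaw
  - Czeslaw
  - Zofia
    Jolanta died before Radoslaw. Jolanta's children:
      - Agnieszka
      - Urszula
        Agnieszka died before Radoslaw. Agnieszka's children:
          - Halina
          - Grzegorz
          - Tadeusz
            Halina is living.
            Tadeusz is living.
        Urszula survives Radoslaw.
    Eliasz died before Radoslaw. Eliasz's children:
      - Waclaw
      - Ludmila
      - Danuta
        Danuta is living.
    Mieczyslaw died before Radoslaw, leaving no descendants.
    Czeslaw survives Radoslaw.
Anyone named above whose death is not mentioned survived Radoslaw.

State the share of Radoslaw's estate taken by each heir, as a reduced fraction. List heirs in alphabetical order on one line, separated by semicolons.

Czeslaw 1/4; Danuta 1/12; Grzegorz 1/24; Halina 1/24; Ludmila 1/12; Tadeusz 1/24; Urszula 1/8; Waclaw 1/12; Zofia 1/4

Neither parent survives and there are no descendants, so the estate passes to Radoslaw's siblings and their issue per stirpes.
Mieczyslaw left no surviving issue, so that branch lapses and is disregarded.
The estate is divided into 4 equal shares of 1/4 among Jolanta, Eliasz, Czeslaw, Zofia.
Jolanta predeceased; the 1/4 allotted to Jolanta's branch passes to Jolanta's issue by representation.
The 1/4 is divided into 2 equal shares of 1/8 among Agnieszka, Urszula.
Agnieszka predeceased; the 1/8 allotted to Agnieszka's branch passes to Agnieszka's issue by representation.
The 1/8 is divided into 3 equal shares of 1/24 among Halina, Grzegorz, Tadeusz.
Halina is living and takes 1/24.
Grzegorz is living and takes 1/24.
Tadeusz is living and takes 1/24.
Urszula is living and takes 1/8.
Eliasz predeceased; the 1/4 allotted to Eliasz's branch passes to Eliasz's issue by representation.
The 1/4 is divided into 3 equal shares of 1/12 among Waclaw, Ludmila, Danuta.
Waclaw is living and takes 1/12.
Ludmila is living and takes 1/12.
Danuta is living and takes 1/12.
Czeslaw is living and takes 1/4.
Zofia is living and takes 1/4.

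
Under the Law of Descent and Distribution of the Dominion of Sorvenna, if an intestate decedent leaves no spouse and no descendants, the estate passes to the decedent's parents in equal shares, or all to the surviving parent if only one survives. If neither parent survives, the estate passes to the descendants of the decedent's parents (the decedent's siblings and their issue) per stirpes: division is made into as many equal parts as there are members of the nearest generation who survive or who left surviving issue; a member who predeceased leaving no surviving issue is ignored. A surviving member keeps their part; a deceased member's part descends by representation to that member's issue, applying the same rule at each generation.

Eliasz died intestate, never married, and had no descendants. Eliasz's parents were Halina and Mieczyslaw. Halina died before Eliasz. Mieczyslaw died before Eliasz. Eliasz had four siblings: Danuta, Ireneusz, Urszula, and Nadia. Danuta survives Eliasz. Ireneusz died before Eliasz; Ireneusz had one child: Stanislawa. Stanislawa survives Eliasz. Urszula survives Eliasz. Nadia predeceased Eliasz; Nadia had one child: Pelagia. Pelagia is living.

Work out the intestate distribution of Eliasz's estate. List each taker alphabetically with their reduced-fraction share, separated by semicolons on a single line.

Neither parent survives and there are no descendants, so the estate passes to Eliasz's siblings and their issue per stirpes.
The estate is divided into 4 equal shares of 1/4 among Danuta, Ireneusz, Urszula, Nadia.
Danuta is living and takes 1/4.
Ireneusz predeceased; the 1/4 allotted to Ireneusz's branch passes to Ireneusz's issue by representation.
Stanislawa is the sole taker at this level and receives the full 1/4.
Urszula is living and takes 1/4.
Nadia predeceased; the 1/4 allotted to Nadia's branch passes to Nadia's issue by representation.
Pelagia is the sole taker at this level and receives the full 1/4.

Danuta 1/4; Pelagia 1/4; Stanislawa 1/4; Urszula 1/4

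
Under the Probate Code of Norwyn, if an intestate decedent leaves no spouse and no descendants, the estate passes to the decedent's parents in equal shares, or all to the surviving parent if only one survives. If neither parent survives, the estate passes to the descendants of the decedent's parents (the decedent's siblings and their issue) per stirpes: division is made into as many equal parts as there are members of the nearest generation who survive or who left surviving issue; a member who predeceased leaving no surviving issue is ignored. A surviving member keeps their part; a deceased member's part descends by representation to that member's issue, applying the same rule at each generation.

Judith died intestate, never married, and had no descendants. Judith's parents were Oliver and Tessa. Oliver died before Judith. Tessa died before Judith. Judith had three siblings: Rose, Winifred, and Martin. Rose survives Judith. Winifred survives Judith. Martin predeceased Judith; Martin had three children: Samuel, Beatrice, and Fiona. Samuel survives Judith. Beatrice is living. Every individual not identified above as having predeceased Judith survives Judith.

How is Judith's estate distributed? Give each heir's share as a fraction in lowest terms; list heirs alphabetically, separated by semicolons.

Beatrice 1/9; Fiona 1/9; Rose 1/3; Samuel 1/9; Winifred 1/3

Neither parent survives and there are no descendants, so the estate passes to Judith's siblings and their issue per stirpes.
The estate is divided into 3 equal shares of 1/3 among Rose, Winifred, Martin.
Rose is living and takes 1/3.
Winifred is living and takes 1/3.
Martin predeceased; the 1/3 allotted to Martin's branch passes to Martin's issue by representation.
The 1/3 is divided into 3 equal shares of 1/9 among Samuel, Beatrice, Fiona.
Samuel is living and takes 1/9.
Beatrice is living and takes 1/9.
Fiona is living and takes 1/9.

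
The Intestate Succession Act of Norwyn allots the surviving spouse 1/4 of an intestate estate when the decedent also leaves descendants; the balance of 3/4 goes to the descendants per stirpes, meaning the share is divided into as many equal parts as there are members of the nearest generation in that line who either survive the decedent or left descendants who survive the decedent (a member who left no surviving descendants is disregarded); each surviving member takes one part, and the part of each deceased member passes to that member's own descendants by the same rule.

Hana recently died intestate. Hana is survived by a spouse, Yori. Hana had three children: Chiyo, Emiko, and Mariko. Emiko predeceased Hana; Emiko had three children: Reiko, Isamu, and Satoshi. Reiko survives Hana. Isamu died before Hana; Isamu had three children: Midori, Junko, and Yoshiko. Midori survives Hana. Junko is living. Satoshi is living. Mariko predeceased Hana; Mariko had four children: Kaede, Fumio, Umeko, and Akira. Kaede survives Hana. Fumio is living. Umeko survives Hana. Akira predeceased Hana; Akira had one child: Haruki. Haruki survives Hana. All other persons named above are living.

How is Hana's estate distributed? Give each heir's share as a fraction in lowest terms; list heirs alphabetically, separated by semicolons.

Yori, as surviving spouse, takes 1/4.
The remaining 3/4 passes to Hana's descendants per stirpes.
The 3/4 is divided into 3 equal shares of 1/4 among Chiyo, Emiko, Mariko.
Chiyo is living and takes 1/4.
Emiko predeceased; the 1/4 allotted to Emiko's branch passes to Emiko's issue by representation.
The 1/4 is divided into 3 equal shares of 1/12 among Reiko, Isamu, Satoshi.
Reiko is living and takes 1/12.
Isamu predeceased; the 1/12 allotted to Isamu's branch passes to Isamu's issue by representation.
The 1/12 is divided into 3 equal shares of 1/36 among Midori, Junko, Yoshiko.
Midori is living and takes 1/36.
Junko is living and takes 1/36.
Yoshiko is living and takes 1/36.
Satoshi is living and takes 1/12.
Mariko predeceased; the 1/4 allotted to Mariko's branch passes to Mariko's issue by representation.
The 1/4 is divided into 4 equal shares of 1/16 among Kaede, Fumio, Umeko, Akira.
Kaede is living and takes 1/16.
Fumio is living and takes 1/16.
Umeko is living and takes 1/16.
Akira predeceased; the 1/16 allotted to Akira's branch passes to Akira's issue by representation.
Haruki is the sole taker at this level and receives the full 1/16.

Chiyo 1/4; Fumio 1/16; Haruki 1/16; Junko 1/36; Kaede 1/16; Midori 1/36; Reiko 1/12; Satoshi 1/12; Umeko 1/16; Yori 1/4; Yoshiko 1/36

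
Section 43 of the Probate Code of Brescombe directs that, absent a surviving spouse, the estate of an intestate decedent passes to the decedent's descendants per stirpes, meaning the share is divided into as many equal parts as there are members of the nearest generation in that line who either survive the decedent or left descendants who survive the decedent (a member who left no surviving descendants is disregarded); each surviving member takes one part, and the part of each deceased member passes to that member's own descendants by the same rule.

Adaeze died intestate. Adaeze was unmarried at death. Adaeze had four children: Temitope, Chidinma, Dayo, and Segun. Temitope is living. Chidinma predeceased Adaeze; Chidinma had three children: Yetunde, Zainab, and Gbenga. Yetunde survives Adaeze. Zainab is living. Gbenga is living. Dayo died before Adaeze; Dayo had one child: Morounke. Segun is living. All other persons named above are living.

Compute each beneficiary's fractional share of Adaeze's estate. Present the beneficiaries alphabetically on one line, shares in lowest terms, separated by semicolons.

Gbenga 1/12; Morounke 1/4; Segun 1/4; Temitope 1/4; Yetunde 1/12; Zainab 1/12

There is no surviving spouse, so the entire estate passes to Adaeze's descendants per stirpes.
The estate is divided into 4 equal shares of 1/4 among Temitope, Chidinma, Dayo, Segun.
Temitope is living and takes 1/4.
Chidinma predeceased; the 1/4 allotted to Chidinma's branch passes to Chidinma's issue by representation.
The 1/4 is divided into 3 equal shares of 1/12 among Yetunde, Zainab, Gbenga.
Yetunde is living and takes 1/12.
Zainab is living and takes 1/12.
Gbenga is living and takes 1/12.
Dayo predeceased; the 1/4 allotted to Dayo's branch passes to Dayo's issue by representation.
Morounke is the sole taker at this level and receives the full 1/4.
Segun is living and takes 1/4.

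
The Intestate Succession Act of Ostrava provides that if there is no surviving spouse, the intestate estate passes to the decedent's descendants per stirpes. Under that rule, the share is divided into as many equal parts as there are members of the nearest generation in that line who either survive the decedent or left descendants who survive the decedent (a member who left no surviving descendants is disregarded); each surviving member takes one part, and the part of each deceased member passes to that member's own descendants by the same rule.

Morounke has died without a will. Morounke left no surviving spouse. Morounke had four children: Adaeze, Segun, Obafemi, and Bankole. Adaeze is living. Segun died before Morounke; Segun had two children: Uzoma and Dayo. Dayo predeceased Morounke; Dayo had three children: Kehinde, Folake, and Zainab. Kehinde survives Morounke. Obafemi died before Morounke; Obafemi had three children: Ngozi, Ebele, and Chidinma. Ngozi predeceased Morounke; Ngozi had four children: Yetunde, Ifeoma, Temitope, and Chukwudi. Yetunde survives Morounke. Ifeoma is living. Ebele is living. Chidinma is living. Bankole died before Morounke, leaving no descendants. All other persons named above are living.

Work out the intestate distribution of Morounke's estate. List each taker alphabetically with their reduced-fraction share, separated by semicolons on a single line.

Adaeze 1/3; Chidinma 1/9; Chukwudi 1/36; Ebele 1/9; Folake 1/18; Ifeoma 1/36; Kehinde 1/18; Temitope 1/36; Uzoma 1/6; Yetunde 1/36; Zainab 1/18

There is no surviving spouse, so the entire estate passes to Morounke's descendants per stirpes.
Bankole left no surviving issue, so that branch lapses and is disregarded.
The estate is divided into 3 equal shares of 1/3 among Adaeze, Segun, Obafemi.
Adaeze is living and takes 1/3.
Segun predeceased; the 1/3 allotted to Segun's branch passes to Segun's issue by representation.
The 1/3 is divided into 2 equal shares of 1/6 among Uzoma, Dayo.
Uzoma is living and takes 1/6.
Dayo predeceased; the 1/6 allotted to Dayo's branch passes to Dayo's issue by representation.
The 1/6 is divided into 3 equal shares of 1/18 among Kehinde, Folake, Zainab.
Kehinde is living and takes 1/18.
Folake is living and takes 1/18.
Zainab is living and takes 1/18.
Obafemi predeceased; the 1/3 allotted to Obafemi's branch passes to Obafemi's issue by representation.
The 1/3 is divided into 3 equal shares of 1/9 among Ngozi, Ebele, Chidinma.
Ngozi predeceased; the 1/9 allotted to Ngozi's branch passes to Ngozi's issue by representation.
The 1/9 is divided into 4 equal shares of 1/36 among Yetunde, Ifeoma, Temitope, Chukwudi.
Yetunde is living and takes 1/36.
Ifeoma is living and takes 1/36.
Temitope is living and takes 1/36.
Chukwudi is living and takes 1/36.
Ebele is living and takes 1/9.
Chidinma is living and takes 1/9.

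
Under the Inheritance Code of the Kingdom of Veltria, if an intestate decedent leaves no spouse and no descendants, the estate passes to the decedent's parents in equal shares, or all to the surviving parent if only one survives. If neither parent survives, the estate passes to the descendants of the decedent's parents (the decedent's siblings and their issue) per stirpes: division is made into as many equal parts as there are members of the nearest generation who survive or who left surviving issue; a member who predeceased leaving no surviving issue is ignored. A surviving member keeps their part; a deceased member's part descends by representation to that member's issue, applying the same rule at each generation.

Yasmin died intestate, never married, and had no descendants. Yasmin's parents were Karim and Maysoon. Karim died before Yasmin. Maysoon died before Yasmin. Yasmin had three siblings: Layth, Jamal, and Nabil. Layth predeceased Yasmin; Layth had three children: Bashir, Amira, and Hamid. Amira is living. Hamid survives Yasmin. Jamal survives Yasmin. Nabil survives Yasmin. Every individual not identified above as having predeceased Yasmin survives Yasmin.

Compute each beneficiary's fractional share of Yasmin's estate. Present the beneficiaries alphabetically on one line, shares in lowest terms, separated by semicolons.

Neither parent survives and there are no descendants, so the estate passes to Yasmin's siblings and their issue per stirpes.
The estate is divided into 3 equal shares of 1/3 among Layth, Jamal, Nabil.
Layth predeceased; the 1/3 allotted to Layth's branch passes to Layth's issue by representation.
The 1/3 is divided into 3 equal shares of 1/9 among Bashir, Amira, Hamid.
Bashir is living and takes 1/9.
Amira is living and takes 1/9.
Hamid is living and takes 1/9.
Jamal is living and takes 1/3.
Nabil is living and takes 1/3.

Amira 1/9; Bashir 1/9; Hamid 1/9; Jamal 1/3; Nabil 1/3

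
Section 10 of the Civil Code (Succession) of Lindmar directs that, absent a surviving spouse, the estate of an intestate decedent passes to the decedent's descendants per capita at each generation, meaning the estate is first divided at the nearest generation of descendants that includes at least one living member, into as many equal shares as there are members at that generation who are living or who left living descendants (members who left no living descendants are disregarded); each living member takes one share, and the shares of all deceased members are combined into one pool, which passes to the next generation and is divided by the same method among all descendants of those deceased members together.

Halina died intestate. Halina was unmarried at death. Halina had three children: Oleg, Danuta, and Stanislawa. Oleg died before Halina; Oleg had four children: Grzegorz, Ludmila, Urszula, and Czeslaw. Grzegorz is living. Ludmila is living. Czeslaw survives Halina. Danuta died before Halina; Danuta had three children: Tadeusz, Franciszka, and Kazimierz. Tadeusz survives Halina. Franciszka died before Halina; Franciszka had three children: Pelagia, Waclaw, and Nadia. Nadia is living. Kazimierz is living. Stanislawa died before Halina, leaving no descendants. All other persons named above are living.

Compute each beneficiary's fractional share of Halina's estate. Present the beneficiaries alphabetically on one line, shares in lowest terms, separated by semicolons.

There is no surviving spouse, so the entire estate passes to Halina's descendants per capita at each generation.
No one at generation 1 (Oleg, Danuta) is living; moving to the next generation.
At generation 2 (Grzegorz, Ludmila, Urszula, Czeslaw, Tadeusz, Franciszka, Kazimierz) there are 7 shares of (1)/7 = 1/7 each.
Living: Grzegorz, Ludmila, Urszula, Czeslaw, Tadeusz, and Kazimierz — each takes 1/7.
Deceased: Franciszka. That 1/7 share is carried to generation 3.
At generation 3 (Pelagia, Waclaw, Nadia) there are 3 shares of (1/7)/3 = 1/21 each.
Living: Pelagia, Waclaw, and Nadia — each takes 1/21.

Czeslaw 1/7; Grzegorz 1/7; Kazimierz 1/7; Ludmila 1/7; Nadia 1/21; Pelagia 1/21; Tadeusz 1/7; Urszula 1/7; Waclaw 1/21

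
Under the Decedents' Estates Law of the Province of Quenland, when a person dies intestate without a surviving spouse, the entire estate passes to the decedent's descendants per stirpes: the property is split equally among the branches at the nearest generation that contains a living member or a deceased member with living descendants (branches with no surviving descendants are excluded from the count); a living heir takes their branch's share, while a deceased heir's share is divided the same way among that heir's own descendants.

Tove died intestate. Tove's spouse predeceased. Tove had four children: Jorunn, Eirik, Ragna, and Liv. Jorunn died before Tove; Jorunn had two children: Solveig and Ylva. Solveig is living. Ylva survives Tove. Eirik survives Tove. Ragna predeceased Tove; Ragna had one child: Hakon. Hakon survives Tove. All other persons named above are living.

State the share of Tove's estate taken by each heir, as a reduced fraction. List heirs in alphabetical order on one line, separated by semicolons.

Eirik 1/4; Hakon 1/4; Liv 1/4; Solveig 1/8; Ylva 1/8

There is no surviving spouse, so the entire estate passes to Tove's descendants per stirpes.
The estate is divided into 4 equal shares of 1/4 among Jorunn, Eirik, Ragna, Liv.
Jorunn predeceased; the 1/4 allotted to Jorunn's branch passes to Jorunn's issue by representation.
The 1/4 is divided into 2 equal shares of 1/8 among Solveig, Ylva.
Solveig is living and takes 1/8.
Ylva is living and takes 1/8.
Eirik is living and takes 1/4.
Ragna predeceased; the 1/4 allotted to Ragna's branch passes to Ragna's issue by representation.
Hakon is the sole taker at this level and receives the full 1/4.
Liv is living and takes 1/4.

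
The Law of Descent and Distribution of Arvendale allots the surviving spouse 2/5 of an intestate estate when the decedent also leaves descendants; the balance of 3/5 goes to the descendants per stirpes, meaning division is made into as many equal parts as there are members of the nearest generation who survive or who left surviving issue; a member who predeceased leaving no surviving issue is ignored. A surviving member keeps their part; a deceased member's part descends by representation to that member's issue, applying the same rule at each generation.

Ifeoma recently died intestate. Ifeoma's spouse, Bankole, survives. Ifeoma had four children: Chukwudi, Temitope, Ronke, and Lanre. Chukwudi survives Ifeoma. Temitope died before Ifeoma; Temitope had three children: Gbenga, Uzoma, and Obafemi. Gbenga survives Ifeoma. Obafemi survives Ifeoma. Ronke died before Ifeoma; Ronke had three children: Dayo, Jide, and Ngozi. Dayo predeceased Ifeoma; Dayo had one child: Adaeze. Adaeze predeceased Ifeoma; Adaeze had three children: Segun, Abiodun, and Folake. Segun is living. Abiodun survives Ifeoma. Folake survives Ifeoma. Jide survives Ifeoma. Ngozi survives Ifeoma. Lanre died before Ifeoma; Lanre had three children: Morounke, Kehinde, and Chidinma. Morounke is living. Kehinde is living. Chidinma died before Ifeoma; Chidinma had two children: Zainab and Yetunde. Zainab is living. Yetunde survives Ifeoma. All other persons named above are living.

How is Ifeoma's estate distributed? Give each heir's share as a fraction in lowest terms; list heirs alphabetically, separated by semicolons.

Abiodun 1/60; Bankole 2/5; Chukwudi 3/20; Folake 1/60; Gbenga 1/20; Jide 1/20; Kehinde 1/20; Morounke 1/20; Ngozi 1/20; Obafemi 1/20; Segun 1/60; Uzoma 1/20; Yetunde 1/40; Zainab 1/40

Bankole, as surviving spouse, takes 2/5.
The remaining 3/5 passes to Ifeoma's descendants per stirpes.
The 3/5 is divided into 4 equal shares of 3/20 among Chukwudi, Temitope, Ronke, Lanre.
Chukwudi is living and takes 3/20.
Temitope predeceased; the 3/20 allotted to Temitope's branch passes to Temitope's issue by representation.
The 3/20 is divided into 3 equal shares of 1/20 among Gbenga, Uzoma, Obafemi.
Gbenga is living and takes 1/20.
Uzoma is living and takes 1/20.
Obafemi is living and takes 1/20.
Ronke predeceased; the 3/20 allotted to Ronke's branch passes to Ronke's issue by representation.
The 3/20 is divided into 3 equal shares of 1/20 among Dayo, Jide, Ngozi.
Dayo predeceased; the 1/20 allotted to Dayo's branch passes to Dayo's issue by representation.
Adaeze's line is the sole branch at this level, so the full 1/20 passes to Adaeze's issue by representation.
The 1/20 is divided into 3 equal shares of 1/60 among Segun, Abiodun, Folake.
Segun is living and takes 1/60.
Abiodun is living and takes 1/60.
Folake is living and takes 1/60.
Jide is living and takes 1/20.
Ngozi is living and takes 1/20.
Lanre predeceased; the 3/20 allotted to Lanre's branch passes to Lanre's issue by representation.
The 3/20 is divided into 3 equal shares of 1/20 among Morounke, Kehinde, Chidinma.
Morounke is living and takes 1/20.
Kehinde is living and takes 1/20.
Chidinma predeceased; the 1/20 allotted to Chidinma's branch passes to Chidinma's issue by representation.
The 1/20 is divided into 2 equal shares of 1/40 among Zainab, Yetunde.
Zainab is living and takes 1/40.
Yetunde is living and takes 1/40.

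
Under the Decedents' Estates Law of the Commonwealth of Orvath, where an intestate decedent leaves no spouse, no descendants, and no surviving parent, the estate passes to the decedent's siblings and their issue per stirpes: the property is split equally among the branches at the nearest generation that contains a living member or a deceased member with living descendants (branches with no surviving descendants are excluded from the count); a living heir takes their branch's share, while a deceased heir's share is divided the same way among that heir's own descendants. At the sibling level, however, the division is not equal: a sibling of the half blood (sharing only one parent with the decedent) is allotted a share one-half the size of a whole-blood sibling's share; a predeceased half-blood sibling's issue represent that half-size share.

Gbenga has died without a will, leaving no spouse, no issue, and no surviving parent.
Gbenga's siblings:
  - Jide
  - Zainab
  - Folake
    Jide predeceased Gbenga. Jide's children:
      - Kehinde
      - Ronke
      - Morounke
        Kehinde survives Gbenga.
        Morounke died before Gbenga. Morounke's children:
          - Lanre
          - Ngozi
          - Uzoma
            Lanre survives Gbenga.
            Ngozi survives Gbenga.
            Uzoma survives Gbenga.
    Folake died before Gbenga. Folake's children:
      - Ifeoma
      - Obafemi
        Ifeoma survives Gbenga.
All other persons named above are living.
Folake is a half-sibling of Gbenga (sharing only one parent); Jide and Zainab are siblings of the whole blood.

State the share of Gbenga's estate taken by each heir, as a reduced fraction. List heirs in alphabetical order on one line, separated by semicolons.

No spouse, descendants, or parent survives, so the estate passes to Gbenga's siblings per stirpes.
Half-blood siblings count for one-half the weight of whole-blood siblings at the initial division.
Dividing 1 in proportion to weights (total weight 5/2): Jide (weight 1) → 2/5; Zainab (weight 1) → 2/5; Folake (weight 1/2) → 1/5.
Jide predeceased; the 2/5 allotted to Jide's branch passes to Jide's issue by representation.
The 2/5 is divided into 3 equal shares of 2/15 among Kehinde, Ronke, Morounke.
Kehinde is living and takes 2/15.
Ronke is living and takes 2/15.
Morounke predeceased; the 2/15 allotted to Morounke's branch passes to Morounke's issue by representation.
The 2/15 is divided into 3 equal shares of 2/45 among Lanre, Ngozi, Uzoma.
Lanre is living and takes 2/45.
Ngozi is living and takes 2/45.
Uzoma is living and takes 2/45.
Zainab is living and takes 2/5.
Folake predeceased; the 1/5 allotted to Folake's branch passes to Folake's issue by representation.
The 1/5 is divided into 2 equal shares of 1/10 among Ifeoma, Obafemi.
Ifeoma is living and takes 1/10.
Obafemi is living and takes 1/10.

Ifeoma 1/10; Kehinde 2/15; Lanre 2/45; Ngozi 2/45; Obafemi 1/10; Ronke 2/15; Uzoma 2/45; Zainab 2/5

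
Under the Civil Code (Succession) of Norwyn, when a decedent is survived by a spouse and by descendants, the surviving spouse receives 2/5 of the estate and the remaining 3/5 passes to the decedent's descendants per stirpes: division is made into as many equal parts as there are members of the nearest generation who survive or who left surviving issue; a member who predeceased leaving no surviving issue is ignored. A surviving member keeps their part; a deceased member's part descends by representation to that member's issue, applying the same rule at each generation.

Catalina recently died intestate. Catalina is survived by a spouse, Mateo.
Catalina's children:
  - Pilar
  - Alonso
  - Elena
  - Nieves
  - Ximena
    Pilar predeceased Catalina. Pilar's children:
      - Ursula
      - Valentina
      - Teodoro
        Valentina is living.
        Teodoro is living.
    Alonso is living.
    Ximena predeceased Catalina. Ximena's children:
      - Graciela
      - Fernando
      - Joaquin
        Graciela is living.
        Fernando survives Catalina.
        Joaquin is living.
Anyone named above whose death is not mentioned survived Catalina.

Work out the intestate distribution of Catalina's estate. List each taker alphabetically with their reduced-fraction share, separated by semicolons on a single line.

Mateo, as surviving spouse, takes 2/5.
The remaining 3/5 passes to Catalina's descendants per stirpes.
The 3/5 is divided into 5 equal shares of 3/25 among Pilar, Alonso, Elena, Nieves, Ximena.
Pilar predeceased; the 3/25 allotted to Pilar's branch passes to Pilar's issue by representation.
The 3/25 is divided into 3 equal shares of 1/25 among Ursula, Valentina, Teodoro.
Ursula is living and takes 1/25.
Valentina is living and takes 1/25.
Teodoro is living and takes 1/25.
Alonso is living and takes 3/25.
Elena is living and takes 3/25.
Nieves is living and takes 3/25.
Ximena predeceased; the 3/25 allotted to Ximena's branch passes to Ximena's issue by representation.
The 3/25 is divided into 3 equal shares of 1/25 among Graciela, Fernando, Joaquin.
Graciela is living and takes 1/25.
Fernando is living and takes 1/25.
Joaquin is living and takes 1/25.

Alonso 3/25; Elena 3/25; Fernando 1/25; Graciela 1/25; Joaquin 1/25; Mateo 2/5; Nieves 3/25; Teodoro 1/25; Ursula 1/25; Valentina 1/25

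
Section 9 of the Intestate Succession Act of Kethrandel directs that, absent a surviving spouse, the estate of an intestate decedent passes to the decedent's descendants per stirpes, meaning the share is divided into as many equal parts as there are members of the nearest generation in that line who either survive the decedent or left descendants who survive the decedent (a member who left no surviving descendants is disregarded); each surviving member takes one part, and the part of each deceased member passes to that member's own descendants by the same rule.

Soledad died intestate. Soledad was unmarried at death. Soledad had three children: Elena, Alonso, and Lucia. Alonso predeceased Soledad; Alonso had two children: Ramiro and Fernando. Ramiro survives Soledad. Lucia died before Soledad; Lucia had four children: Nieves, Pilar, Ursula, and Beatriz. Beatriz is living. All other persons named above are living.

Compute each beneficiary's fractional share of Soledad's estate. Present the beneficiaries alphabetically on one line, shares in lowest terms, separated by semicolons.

There is no surviving spouse, so the entire estate passes to Soledad's descendants per stirpes.
The estate is divided into 3 equal shares of 1/3 among Elena, Alonso, Lucia.
Elena is living and takes 1/3.
Alonso predeceased; the 1/3 allotted to Alonso's branch passes to Alonso's issue by representation.
The 1/3 is divided into 2 equal shares of 1/6 among Ramiro, Fernando.
Ramiro is living and takes 1/6.
Fernando is living and takes 1/6.
Lucia predeceased; the 1/3 allotted to Lucia's branch passes to Lucia's issue by representation.
The 1/3 is divided into 4 equal shares of 1/12 among Nieves, Pilar, Ursula, Beatriz.
Nieves is living and takes 1/12.
Pilar is living and takes 1/12.
Ursula is living and takes 1/12.
Beatriz is living and takes 1/12.

Beatriz 1/12; Elena 1/3; Fernando 1/6; Nieves 1/12; Pilar 1/12; Ramiro 1/6; Ursula 1/12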